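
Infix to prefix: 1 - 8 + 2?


left-to-right (same/higher precedence on left): tree is (+ (- 1 8) 2)
Prefix: + - 1 8 2


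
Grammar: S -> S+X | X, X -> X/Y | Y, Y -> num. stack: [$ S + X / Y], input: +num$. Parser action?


handle 'X/Y' on top
Action: reduce (X -> X/Y)


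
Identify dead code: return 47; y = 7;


statement follows a return and is unreachable
Dead: 'y = 7'


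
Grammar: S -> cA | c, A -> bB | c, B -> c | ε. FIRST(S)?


Per alternative of S: FIRST(cA) = {c}; FIRST(c) = {c}
FIRST(S) = {c}


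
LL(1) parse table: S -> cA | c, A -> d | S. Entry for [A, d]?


For [A, d]: 'd' ∈ FIRST(d)
Entry: A -> d


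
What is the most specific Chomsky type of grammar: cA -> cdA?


LHS has context (more than one symbol) and |LHS| ≤ |RHS|
Classification: Type 1 (Context-Sensitive)


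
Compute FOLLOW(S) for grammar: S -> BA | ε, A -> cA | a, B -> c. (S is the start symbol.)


$ ∈ FOLLOW(S). For each A -> αBβ: add FIRST(β)\{ε} to FOLLOW(B); if β nullable, add FOLLOW(A).
FOLLOW(S) = {$}


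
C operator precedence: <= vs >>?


'>>' is shift (level 8); '<=' is relational (level 7)
Higher level binds tighter
'>>' has higher precedence than '<='


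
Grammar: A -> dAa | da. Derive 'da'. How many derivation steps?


Derivation: A => da
Steps: 1


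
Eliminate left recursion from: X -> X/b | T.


Left-recursive alternatives: X/b; non-recursive: T
Introduce X': X -> TX', X' -> /bX' | ε


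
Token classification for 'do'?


Pattern: reserved word
Type: KEYWORD


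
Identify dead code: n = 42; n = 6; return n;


first assignment to n is overwritten before any read
Dead: 'n = 42'


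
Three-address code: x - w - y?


Break into single-operator statements:
t1 = x - w
t2 = t1 - y


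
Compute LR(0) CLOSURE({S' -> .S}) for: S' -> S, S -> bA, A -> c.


Start: S' -> .S
For each item with dot before a nonterminal B, add B -> .γ for every B-production
Closure: [S' -> .S, S -> .bA]


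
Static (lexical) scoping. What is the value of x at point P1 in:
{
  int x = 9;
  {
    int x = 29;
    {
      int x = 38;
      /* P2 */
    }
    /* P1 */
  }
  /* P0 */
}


x declared in the same block as P1
x = 29


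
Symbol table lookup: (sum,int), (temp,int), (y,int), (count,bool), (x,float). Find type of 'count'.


Lookup 'count' → type bool


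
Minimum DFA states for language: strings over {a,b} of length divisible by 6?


Track length mod 6: states 0..5, accept at 0
Minimal DFA: 6 states


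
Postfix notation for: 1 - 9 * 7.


* has higher precedence, evaluate 9*7 first
Postfix: 1 9 7 * -


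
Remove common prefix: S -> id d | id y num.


Common prefix: 'id'
Factored: S -> id S', S' -> d | y num


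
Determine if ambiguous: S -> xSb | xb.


balanced x^n…b^n: each string has a unique parse
Unambiguous


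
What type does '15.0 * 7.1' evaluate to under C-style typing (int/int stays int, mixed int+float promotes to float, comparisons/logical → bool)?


Operand types: float * float
Rule: mixed int/float promotes to float; int/int stays int
Result type: float


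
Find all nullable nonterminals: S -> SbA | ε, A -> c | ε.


A nonterminal is nullable iff some alternative derives ε (directly, or every symbol in it is nullable)
Nullable: {A, S}


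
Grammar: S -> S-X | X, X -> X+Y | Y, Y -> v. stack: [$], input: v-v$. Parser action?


no handle on stack; shift 'v'
Action: shift


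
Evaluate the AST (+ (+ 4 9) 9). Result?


Evaluate inner: (+ 4 9) = 13
Evaluate root: (+ 13 9) = 22
Result: 22


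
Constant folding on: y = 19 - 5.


19 - 5 = 14 at compile time
Optimized: y = 14


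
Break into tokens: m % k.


Scan left to right, longest-match per lexeme
Tokens: ID(m), OP(%), ID(k)


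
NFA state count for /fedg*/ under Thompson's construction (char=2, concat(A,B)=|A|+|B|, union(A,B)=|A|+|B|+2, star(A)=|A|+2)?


Syntax tree has 4 char leaf(s), 0 union(s), 1 star(s)
chars contribute 4×2 = 8; each union adds +2; each star adds +2
Total: 8 + 0 + 2 = 10 states


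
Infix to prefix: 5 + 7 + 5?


left-to-right (same/higher precedence on left): tree is (+ (+ 5 7) 5)
Prefix: + + 5 7 5


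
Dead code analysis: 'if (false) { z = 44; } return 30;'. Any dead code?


condition is constant false, so the whole block is unreachable
Dead: 'if (false) { z = 44; }'


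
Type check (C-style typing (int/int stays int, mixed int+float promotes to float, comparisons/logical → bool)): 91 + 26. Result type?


Operand types: int + int
Rule: mixed int/float promotes to float; int/int stays int
Result type: int


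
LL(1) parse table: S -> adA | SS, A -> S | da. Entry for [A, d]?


For [A, d]: 'd' ∈ FIRST(da)
Entry: A -> da


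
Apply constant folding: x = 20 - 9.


20 - 9 = 11 at compile time
Optimized: x = 11


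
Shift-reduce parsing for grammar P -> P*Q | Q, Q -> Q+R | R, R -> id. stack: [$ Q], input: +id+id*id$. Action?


shift '+' to continue Q -> Q+R
Action: shift


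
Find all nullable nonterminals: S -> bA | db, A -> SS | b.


A nonterminal is nullable iff some alternative derives ε (directly, or every symbol in it is nullable)
Nullable: {}


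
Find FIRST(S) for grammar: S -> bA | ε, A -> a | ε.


Per alternative of S: FIRST(bA) = {b}; FIRST(ε) = {ε}
FIRST(S) = {b, ε}


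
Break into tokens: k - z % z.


Scan left to right, longest-match per lexeme
Tokens: ID(k), OP(-), ID(z), OP(%), ID(z)


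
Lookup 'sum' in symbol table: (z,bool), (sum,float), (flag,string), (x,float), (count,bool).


Lookup 'sum' → type float


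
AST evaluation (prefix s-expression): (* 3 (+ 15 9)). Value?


Evaluate inner: (+ 15 9) = 24
Evaluate root: (* 3 24) = 72
Result: 72


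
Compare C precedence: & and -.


'-' is additive (level 9); '&' is bitwise AND (level 5)
Higher level binds tighter
'-' has higher precedence than '&'


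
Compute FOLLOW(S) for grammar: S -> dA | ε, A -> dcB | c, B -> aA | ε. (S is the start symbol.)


$ ∈ FOLLOW(S). For each A -> αBβ: add FIRST(β)\{ε} to FOLLOW(B); if β nullable, add FOLLOW(A).
FOLLOW(S) = {$}


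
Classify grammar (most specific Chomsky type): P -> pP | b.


Right-linear: every RHS is a terminal or a terminal followed by one nonterminal
Classification: Type 3 (Regular)


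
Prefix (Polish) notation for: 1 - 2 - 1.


left-to-right (same/higher precedence on left): tree is (- (- 1 2) 1)
Prefix: - - 1 2 1


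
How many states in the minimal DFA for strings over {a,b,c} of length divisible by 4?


Track length mod 4: states 0..3, accept at 0
Minimal DFA: 4 states


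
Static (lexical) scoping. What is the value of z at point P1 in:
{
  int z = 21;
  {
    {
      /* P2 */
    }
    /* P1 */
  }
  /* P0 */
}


P1's block does not declare z; resolves to the enclosing declaration at depth 0
z = 21


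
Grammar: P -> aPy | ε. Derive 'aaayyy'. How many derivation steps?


Derivation: P => aPy => aaPyy => aaaPyyy => aaayyy
Steps: 4


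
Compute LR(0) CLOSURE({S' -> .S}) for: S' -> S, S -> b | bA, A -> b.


Start: S' -> .S
For each item with dot before a nonterminal B, add B -> .γ for every B-production
Closure: [S' -> .S, S -> .b, S -> .bA]


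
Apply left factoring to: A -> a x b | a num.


Common prefix: 'a'
Factored: A -> a A', A' -> x b | num


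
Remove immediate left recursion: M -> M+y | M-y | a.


Left-recursive alternatives: M+y, M-y; non-recursive: a
Introduce M': M -> aM', M' -> +yM' | -yM' | ε


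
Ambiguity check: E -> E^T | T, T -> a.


precedence layered via separate nonterminal T: deterministic
Unambiguous


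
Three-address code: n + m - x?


Break into single-operator statements:
t1 = n + m
t2 = t1 - x


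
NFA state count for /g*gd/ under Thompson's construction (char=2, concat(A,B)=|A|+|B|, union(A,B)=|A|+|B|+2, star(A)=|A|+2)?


Syntax tree has 3 char leaf(s), 0 union(s), 1 star(s)
chars contribute 3×2 = 6; each union adds +2; each star adds +2
Total: 6 + 0 + 2 = 8 states


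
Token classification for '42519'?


Pattern: digits only
Type: INTEGER_LITERAL


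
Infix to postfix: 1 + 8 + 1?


Left to right (same or higher precedence on left)
Postfix: 1 8 + 1 +


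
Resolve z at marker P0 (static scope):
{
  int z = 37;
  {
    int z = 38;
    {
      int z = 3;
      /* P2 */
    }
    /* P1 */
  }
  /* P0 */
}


z declared in the same block as P0
z = 37


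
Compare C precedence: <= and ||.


'<=' is relational (level 7); '||' is logical OR (level 1)
Higher level binds tighter
'<=' has higher precedence than '||'


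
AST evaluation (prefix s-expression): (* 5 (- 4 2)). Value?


Evaluate inner: (- 4 2) = 2
Evaluate root: (* 5 2) = 10
Result: 10


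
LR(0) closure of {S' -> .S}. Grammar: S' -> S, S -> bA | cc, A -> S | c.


Start: S' -> .S
For each item with dot before a nonterminal B, add B -> .γ for every B-production
Closure: [S' -> .S, S -> .bA, S -> .cc]


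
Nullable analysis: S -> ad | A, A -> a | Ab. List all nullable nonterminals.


A nonterminal is nullable iff some alternative derives ε (directly, or every symbol in it is nullable)
Nullable: {}


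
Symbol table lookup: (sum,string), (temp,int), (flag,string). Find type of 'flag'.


Lookup 'flag' → type string


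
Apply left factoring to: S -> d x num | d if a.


Common prefix: 'd'
Factored: S -> d S', S' -> x num | if a


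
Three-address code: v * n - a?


Break into single-operator statements:
t1 = v * n
t2 = t1 - a


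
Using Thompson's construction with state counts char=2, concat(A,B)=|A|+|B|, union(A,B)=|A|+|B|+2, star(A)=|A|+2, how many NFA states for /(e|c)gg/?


Syntax tree has 4 char leaf(s), 1 union(s), 0 star(s)
chars contribute 4×2 = 8; each union adds +2; each star adds +2
Total: 8 + 2 + 0 = 10 states


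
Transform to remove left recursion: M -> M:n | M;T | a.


Left-recursive alternatives: M:n, M;T; non-recursive: a
Introduce M': M -> aM', M' -> :nM' | ;TM' | ε


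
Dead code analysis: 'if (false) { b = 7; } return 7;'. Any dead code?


condition is constant false, so the whole block is unreachable
Dead: 'if (false) { b = 7; }'


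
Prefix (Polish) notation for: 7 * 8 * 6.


left-to-right (same/higher precedence on left): tree is (* (* 7 8) 6)
Prefix: * * 7 8 6


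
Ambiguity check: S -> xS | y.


right-linear, alternatives start with distinct terminals 'x' vs 'y': unique leftmost derivation
Unambiguous


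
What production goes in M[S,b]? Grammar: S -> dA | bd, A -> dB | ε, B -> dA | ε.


For [S, b]: 'b' ∈ FIRST(bd)
Entry: S -> bd


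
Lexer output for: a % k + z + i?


Scan left to right, longest-match per lexeme
Tokens: ID(a), OP(%), ID(k), OP(+), ID(z), OP(+), ID(i)


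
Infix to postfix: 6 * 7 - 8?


Left to right (same or higher precedence on left)
Postfix: 6 7 * 8 -


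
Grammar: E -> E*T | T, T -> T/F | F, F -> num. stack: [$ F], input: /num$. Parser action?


'F' (not preceded by T/) is the handle for T -> F
Action: reduce (T -> F)


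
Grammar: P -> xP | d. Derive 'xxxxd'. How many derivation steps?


Derivation: P => xP => xxP => xxxP => xxxxP => xxxxd
Steps: 5


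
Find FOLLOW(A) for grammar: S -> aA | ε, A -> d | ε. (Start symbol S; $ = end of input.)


$ ∈ FOLLOW(S). For each A -> αBβ: add FIRST(β)\{ε} to FOLLOW(B); if β nullable, add FOLLOW(A).
FOLLOW(A) = {$}


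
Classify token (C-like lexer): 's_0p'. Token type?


Pattern: letter/underscore followed by alphanumerics, not a keyword
Type: IDENTIFIER


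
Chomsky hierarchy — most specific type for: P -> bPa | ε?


Single nonterminal LHS, but b^n a^n is not regular
Classification: Type 2 (Context-Free)


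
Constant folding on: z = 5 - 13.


5 - 13 = -8 at compile time
Optimized: z = -8


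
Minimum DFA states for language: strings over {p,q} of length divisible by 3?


Track length mod 3: states 0..2, accept at 0
Minimal DFA: 3 states


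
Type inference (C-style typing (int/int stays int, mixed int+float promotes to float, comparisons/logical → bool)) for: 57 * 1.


Operand types: int * int
Rule: mixed int/float promotes to float; int/int stays int
Result type: int


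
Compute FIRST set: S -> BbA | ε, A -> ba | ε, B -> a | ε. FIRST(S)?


Per alternative of S: FIRST(BbA) = {a, b}; FIRST(ε) = {ε}
FIRST(S) = {a, b, ε}


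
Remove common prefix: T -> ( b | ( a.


Common prefix: '('
Factored: T -> ( T', T' -> b | a


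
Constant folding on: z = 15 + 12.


15 + 12 = 27 at compile time
Optimized: z = 27


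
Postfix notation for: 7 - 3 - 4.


Left to right (same or higher precedence on left)
Postfix: 7 3 - 4 -


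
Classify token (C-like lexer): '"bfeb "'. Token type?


Pattern: double-quoted sequence
Type: STRING_LITERAL


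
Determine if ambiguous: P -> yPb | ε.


balanced y^n…b^n: each string has a unique parse
Unambiguous


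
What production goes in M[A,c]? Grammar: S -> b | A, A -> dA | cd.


For [A, c]: 'c' ∈ FIRST(cd)
Entry: A -> cd


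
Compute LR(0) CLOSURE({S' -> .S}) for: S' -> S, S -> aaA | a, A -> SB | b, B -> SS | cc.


Start: S' -> .S
For each item with dot before a nonterminal B, add B -> .γ for every B-production
Closure: [S' -> .S, S -> .aaA, S -> .a]


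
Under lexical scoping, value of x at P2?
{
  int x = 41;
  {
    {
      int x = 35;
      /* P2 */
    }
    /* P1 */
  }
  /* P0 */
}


x declared in the same block as P2
x = 35


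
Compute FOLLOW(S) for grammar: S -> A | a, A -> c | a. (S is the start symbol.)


$ ∈ FOLLOW(S). For each A -> αBβ: add FIRST(β)\{ε} to FOLLOW(B); if β nullable, add FOLLOW(A).
FOLLOW(S) = {$}


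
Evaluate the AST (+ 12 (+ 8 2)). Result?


Evaluate inner: (+ 8 2) = 10
Evaluate root: (+ 12 10) = 22
Result: 22


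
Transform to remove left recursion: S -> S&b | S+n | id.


Left-recursive alternatives: S&b, S+n; non-recursive: id
Introduce S': S -> idS', S' -> &bS' | +nS' | ε


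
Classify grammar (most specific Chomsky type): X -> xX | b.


Right-linear: every RHS is a terminal or a terminal followed by one nonterminal
Classification: Type 3 (Regular)


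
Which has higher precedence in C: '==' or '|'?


'==' is equality (level 6); '|' is bitwise OR (level 3)
Higher level binds tighter
'==' has higher precedence than '|'


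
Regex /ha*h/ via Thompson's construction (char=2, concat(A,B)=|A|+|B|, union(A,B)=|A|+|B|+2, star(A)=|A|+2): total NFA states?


Syntax tree has 3 char leaf(s), 0 union(s), 1 star(s)
chars contribute 3×2 = 6; each union adds +2; each star adds +2
Total: 6 + 0 + 2 = 8 states


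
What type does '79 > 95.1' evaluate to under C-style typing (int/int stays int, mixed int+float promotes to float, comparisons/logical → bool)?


Operand types: int > float
Rule: comparison yields bool
Result type: bool


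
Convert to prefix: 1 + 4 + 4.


left-to-right (same/higher precedence on left): tree is (+ (+ 1 4) 4)
Prefix: + + 1 4 4


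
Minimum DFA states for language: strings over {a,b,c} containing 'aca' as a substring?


KMP-style automaton: 3 progress states + 1 absorbing accept = 4
Minimal DFA: 4 states


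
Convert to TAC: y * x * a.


Break into single-operator statements:
t1 = y * x
t2 = t1 * a


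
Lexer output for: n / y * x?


Scan left to right, longest-match per lexeme
Tokens: ID(n), OP(/), ID(y), OP(*), ID(x)


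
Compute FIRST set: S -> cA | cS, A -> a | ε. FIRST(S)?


Per alternative of S: FIRST(cA) = {c}; FIRST(cS) = {c}
FIRST(S) = {c}


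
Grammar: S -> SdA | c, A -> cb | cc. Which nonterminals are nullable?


A nonterminal is nullable iff some alternative derives ε (directly, or every symbol in it is nullable)
Nullable: {}


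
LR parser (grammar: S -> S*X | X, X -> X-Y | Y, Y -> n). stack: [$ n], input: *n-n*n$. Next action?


'n' on top is the handle for Y -> n
Action: reduce (Y -> n)


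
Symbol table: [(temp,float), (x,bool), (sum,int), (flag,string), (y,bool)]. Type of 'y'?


Lookup 'y' → type bool


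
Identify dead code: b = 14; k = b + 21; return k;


b is read by k's definition; k is returned
No dead code


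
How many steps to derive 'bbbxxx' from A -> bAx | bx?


Derivation: A => bAx => bbAxx => bbbxxx
Steps: 3


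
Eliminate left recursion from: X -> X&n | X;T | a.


Left-recursive alternatives: X&n, X;T; non-recursive: a
Introduce X': X -> aX', X' -> &nX' | ;TX' | ε


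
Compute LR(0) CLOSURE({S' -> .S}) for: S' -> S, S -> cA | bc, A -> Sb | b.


Start: S' -> .S
For each item with dot before a nonterminal B, add B -> .γ for every B-production
Closure: [S' -> .S, S -> .cA, S -> .bc]


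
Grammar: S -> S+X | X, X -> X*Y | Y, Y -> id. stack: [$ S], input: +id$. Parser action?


shift '+' to continue S -> S+X
Action: shift


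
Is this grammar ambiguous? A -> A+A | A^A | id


'id+id^id' has two parse trees (no precedence encoded between + and ^)
Ambiguous


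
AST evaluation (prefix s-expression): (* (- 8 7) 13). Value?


Evaluate inner: (- 8 7) = 1
Evaluate root: (* 1 13) = 13
Result: 13


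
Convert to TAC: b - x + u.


Break into single-operator statements:
t1 = b - x
t2 = t1 + u


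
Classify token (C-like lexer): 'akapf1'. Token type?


Pattern: letter/underscore followed by alphanumerics, not a keyword
Type: IDENTIFIER


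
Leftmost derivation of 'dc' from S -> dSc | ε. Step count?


Derivation: S => dSc => dc
Steps: 2


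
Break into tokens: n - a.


Scan left to right, longest-match per lexeme
Tokens: ID(n), OP(-), ID(a)


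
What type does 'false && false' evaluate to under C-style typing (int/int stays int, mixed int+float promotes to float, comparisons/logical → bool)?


Operand types: bool && bool
Rule: logical operators take bool operands and yield bool
Result type: bool


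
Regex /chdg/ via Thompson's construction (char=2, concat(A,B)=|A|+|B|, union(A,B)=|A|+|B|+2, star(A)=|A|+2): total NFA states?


Syntax tree has 4 char leaf(s), 0 union(s), 0 star(s)
chars contribute 4×2 = 8; each union adds +2; each star adds +2
Total: 8 + 0 + 0 = 8 states


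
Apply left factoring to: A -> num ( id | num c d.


Common prefix: 'num'
Factored: A -> num A', A' -> ( id | c d


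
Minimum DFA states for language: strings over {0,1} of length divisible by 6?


Track length mod 6: states 0..5, accept at 0
Minimal DFA: 6 states


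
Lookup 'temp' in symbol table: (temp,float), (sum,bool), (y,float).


Lookup 'temp' → type float


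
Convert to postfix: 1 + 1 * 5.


* has higher precedence, evaluate 1*5 first
Postfix: 1 1 5 * +


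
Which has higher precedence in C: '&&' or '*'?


'*' is multiplicative (level 10); '&&' is logical AND (level 2)
Higher level binds tighter
'*' has higher precedence than '&&'


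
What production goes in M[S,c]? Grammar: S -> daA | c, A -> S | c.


For [S, c]: 'c' ∈ FIRST(c)
Entry: S -> c


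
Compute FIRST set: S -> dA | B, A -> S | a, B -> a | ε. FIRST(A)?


Per alternative of A: FIRST(S) = {a, d, ε}; FIRST(a) = {a}
FIRST(A) = {a, d, ε}


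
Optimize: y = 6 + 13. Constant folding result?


6 + 13 = 19 at compile time
Optimized: y = 19


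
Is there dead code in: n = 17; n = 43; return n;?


first assignment to n is overwritten before any read
Dead: 'n = 17'


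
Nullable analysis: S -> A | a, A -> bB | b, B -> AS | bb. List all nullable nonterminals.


A nonterminal is nullable iff some alternative derives ε (directly, or every symbol in it is nullable)
Nullable: {}


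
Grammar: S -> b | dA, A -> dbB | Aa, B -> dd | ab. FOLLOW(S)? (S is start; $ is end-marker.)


$ ∈ FOLLOW(S). For each A -> αBβ: add FIRST(β)\{ε} to FOLLOW(B); if β nullable, add FOLLOW(A).
FOLLOW(S) = {$}


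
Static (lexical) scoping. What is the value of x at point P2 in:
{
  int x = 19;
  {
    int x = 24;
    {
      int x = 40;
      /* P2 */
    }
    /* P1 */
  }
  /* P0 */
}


x declared in the same block as P2
x = 40


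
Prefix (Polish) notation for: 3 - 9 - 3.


left-to-right (same/higher precedence on left): tree is (- (- 3 9) 3)
Prefix: - - 3 9 3


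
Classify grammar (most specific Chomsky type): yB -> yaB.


LHS has context (more than one symbol) and |LHS| ≤ |RHS|
Classification: Type 1 (Context-Sensitive)


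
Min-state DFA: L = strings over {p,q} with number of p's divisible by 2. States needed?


Track (count of p) mod 2: states 0..1, accept at 0
Minimal DFA: 2 states


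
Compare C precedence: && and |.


'|' is bitwise OR (level 3); '&&' is logical AND (level 2)
Higher level binds tighter
'|' has higher precedence than '&&'


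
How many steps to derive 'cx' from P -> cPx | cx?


Derivation: P => cx
Steps: 1


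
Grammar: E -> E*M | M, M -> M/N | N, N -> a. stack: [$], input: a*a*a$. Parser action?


no handle on stack; shift 'a'
Action: shift


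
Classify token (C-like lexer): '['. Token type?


Pattern: delimiter/punctuation
Type: PUNCTUATION


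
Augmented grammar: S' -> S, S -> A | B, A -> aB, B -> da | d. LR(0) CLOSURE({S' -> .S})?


Start: S' -> .S
For each item with dot before a nonterminal B, add B -> .γ for every B-production
Closure: [S' -> .S, S -> .A, S -> .B, A -> .aB, B -> .da, B -> .d]


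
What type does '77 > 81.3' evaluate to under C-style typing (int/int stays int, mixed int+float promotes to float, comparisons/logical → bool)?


Operand types: int > float
Rule: comparison yields bool
Result type: bool


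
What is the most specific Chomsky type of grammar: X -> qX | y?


Right-linear: every RHS is a terminal or a terminal followed by one nonterminal
Classification: Type 3 (Regular)


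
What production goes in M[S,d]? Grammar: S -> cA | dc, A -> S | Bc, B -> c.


For [S, d]: 'd' ∈ FIRST(dc)
Entry: S -> dc


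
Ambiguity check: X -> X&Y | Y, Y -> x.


precedence layered via separate nonterminal Y: deterministic
Unambiguous


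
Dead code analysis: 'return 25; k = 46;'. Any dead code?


statement follows a return and is unreachable
Dead: 'k = 46'


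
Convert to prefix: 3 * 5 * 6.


left-to-right (same/higher precedence on left): tree is (* (* 3 5) 6)
Prefix: * * 3 5 6


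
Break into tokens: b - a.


Scan left to right, longest-match per lexeme
Tokens: ID(b), OP(-), ID(a)


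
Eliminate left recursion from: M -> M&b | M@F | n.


Left-recursive alternatives: M&b, M@F; non-recursive: n
Introduce M': M -> nM', M' -> &bM' | @FM' | ε


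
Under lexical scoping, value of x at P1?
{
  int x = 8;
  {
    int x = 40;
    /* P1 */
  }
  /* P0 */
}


x declared in the same block as P1
x = 40


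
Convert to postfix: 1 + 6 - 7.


Left to right (same or higher precedence on left)
Postfix: 1 6 + 7 -


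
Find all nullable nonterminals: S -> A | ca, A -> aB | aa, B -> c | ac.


A nonterminal is nullable iff some alternative derives ε (directly, or every symbol in it is nullable)
Nullable: {}


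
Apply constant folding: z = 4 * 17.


4 * 17 = 68 at compile time
Optimized: z = 68


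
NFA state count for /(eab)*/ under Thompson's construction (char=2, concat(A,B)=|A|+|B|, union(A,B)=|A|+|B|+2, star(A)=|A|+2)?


Syntax tree has 3 char leaf(s), 0 union(s), 1 star(s)
chars contribute 3×2 = 6; each union adds +2; each star adds +2
Total: 6 + 0 + 2 = 8 states


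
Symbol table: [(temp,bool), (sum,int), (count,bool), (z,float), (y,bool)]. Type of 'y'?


Lookup 'y' → type bool


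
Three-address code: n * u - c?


Break into single-operator statements:
t1 = n * u
t2 = t1 - c


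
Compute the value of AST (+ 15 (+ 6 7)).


Evaluate inner: (+ 6 7) = 13
Evaluate root: (+ 15 13) = 28
Result: 28


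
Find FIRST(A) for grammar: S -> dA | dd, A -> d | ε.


Per alternative of A: FIRST(d) = {d}; FIRST(ε) = {ε}
FIRST(A) = {d, ε}


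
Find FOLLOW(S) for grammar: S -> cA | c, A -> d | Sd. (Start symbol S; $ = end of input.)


$ ∈ FOLLOW(S). For each A -> αBβ: add FIRST(β)\{ε} to FOLLOW(B); if β nullable, add FOLLOW(A).
FOLLOW(S) = {$, d}


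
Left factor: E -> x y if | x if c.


Common prefix: 'x'
Factored: E -> x E', E' -> y if | if c


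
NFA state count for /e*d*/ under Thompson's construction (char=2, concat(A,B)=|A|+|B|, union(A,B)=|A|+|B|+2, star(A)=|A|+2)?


Syntax tree has 2 char leaf(s), 0 union(s), 2 star(s)
chars contribute 2×2 = 4; each union adds +2; each star adds +2
Total: 4 + 0 + 4 = 8 states


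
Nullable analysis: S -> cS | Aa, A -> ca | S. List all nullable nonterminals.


A nonterminal is nullable iff some alternative derives ε (directly, or every symbol in it is nullable)
Nullable: {}


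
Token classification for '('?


Pattern: delimiter/punctuation
Type: PUNCTUATION


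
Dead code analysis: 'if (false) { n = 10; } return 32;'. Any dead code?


condition is constant false, so the whole block is unreachable
Dead: 'if (false) { n = 10; }'


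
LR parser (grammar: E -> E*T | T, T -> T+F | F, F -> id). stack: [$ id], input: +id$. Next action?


'id' on top is the handle for F -> id
Action: reduce (F -> id)


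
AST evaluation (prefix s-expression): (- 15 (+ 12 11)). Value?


Evaluate inner: (+ 12 11) = 23
Evaluate root: (- 15 23) = -8
Result: -8


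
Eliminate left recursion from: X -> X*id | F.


Left-recursive alternatives: X*id; non-recursive: F
Introduce X': X -> FX', X' -> *idX' | ε


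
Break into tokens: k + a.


Scan left to right, longest-match per lexeme
Tokens: ID(k), OP(+), ID(a)


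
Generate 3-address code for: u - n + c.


Break into single-operator statements:
t1 = u - n
t2 = t1 + c


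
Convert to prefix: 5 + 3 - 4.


left-to-right (same/higher precedence on left): tree is (- (+ 5 3) 4)
Prefix: - + 5 3 4


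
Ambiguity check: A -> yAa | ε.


balanced y^n…a^n: each string has a unique parse
Unambiguous


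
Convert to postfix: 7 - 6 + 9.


Left to right (same or higher precedence on left)
Postfix: 7 6 - 9 +


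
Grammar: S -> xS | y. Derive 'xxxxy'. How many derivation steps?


Derivation: S => xS => xxS => xxxS => xxxxS => xxxxy
Steps: 5


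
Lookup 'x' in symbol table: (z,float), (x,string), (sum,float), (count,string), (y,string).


Lookup 'x' → type string


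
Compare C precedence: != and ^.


'!=' is equality (level 6); '^' is bitwise XOR (level 4)
Higher level binds tighter
'!=' has higher precedence than '^'


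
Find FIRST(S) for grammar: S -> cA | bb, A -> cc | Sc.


Per alternative of S: FIRST(cA) = {c}; FIRST(bb) = {b}
FIRST(S) = {b, c}


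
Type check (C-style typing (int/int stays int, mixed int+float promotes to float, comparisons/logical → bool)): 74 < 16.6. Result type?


Operand types: int < float
Rule: comparison yields bool
Result type: bool


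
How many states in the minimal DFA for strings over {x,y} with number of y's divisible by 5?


Track (count of y) mod 5: states 0..4, accept at 0
Minimal DFA: 5 states


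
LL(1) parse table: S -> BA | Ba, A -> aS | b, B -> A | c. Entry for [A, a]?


For [A, a]: 'a' ∈ FIRST(aS)
Entry: A -> aS


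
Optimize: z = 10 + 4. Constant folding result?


10 + 4 = 14 at compile time
Optimized: z = 14


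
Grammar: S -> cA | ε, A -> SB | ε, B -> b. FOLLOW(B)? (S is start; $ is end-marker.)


$ ∈ FOLLOW(S). For each A -> αBβ: add FIRST(β)\{ε} to FOLLOW(B); if β nullable, add FOLLOW(A).
FOLLOW(B) = {$, b}


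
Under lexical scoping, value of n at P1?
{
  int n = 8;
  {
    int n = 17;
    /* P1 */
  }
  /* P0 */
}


n declared in the same block as P1
n = 17


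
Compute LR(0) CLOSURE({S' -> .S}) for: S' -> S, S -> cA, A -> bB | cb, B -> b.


Start: S' -> .S
For each item with dot before a nonterminal B, add B -> .γ for every B-production
Closure: [S' -> .S, S -> .cA]


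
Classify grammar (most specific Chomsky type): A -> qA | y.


Right-linear: every RHS is a terminal or a terminal followed by one nonterminal
Classification: Type 3 (Regular)


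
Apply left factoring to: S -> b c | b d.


Common prefix: 'b'
Factored: S -> b S', S' -> c | d


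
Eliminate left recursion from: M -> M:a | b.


Left-recursive alternatives: M:a; non-recursive: b
Introduce M': M -> bM', M' -> :aM' | ε


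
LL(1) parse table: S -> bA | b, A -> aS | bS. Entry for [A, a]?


For [A, a]: 'a' ∈ FIRST(aS)
Entry: A -> aS


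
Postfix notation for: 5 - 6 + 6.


Left to right (same or higher precedence on left)
Postfix: 5 6 - 6 +


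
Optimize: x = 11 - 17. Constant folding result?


11 - 17 = -6 at compile time
Optimized: x = -6


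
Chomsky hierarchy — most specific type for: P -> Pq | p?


Left-linear: every RHS is a terminal or one nonterminal followed by a terminal
Classification: Type 3 (Regular)


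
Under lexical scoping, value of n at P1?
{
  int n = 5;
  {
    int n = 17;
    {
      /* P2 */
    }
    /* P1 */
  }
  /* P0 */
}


n declared in the same block as P1
n = 17


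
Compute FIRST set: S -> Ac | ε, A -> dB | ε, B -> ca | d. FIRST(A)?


Per alternative of A: FIRST(dB) = {d}; FIRST(ε) = {ε}
FIRST(A) = {d, ε}


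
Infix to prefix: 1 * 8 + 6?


left-to-right (same/higher precedence on left): tree is (+ (* 1 8) 6)
Prefix: + * 1 8 6


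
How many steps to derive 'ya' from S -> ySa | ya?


Derivation: S => ya
Steps: 1


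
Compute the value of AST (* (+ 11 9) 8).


Evaluate inner: (+ 11 9) = 20
Evaluate root: (* 20 8) = 160
Result: 160


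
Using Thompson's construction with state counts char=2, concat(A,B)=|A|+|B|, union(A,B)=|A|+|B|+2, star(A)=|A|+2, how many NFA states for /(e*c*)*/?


Syntax tree has 2 char leaf(s), 0 union(s), 3 star(s)
chars contribute 2×2 = 4; each union adds +2; each star adds +2
Total: 4 + 0 + 6 = 10 states


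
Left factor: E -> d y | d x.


Common prefix: 'd'
Factored: E -> d E', E' -> y | x


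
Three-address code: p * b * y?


Break into single-operator statements:
t1 = p * b
t2 = t1 * y


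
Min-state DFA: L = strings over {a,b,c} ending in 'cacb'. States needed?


Track the longest suffix of input matching a prefix of 'cacb': 5 classes (prefixes of length 0..4)
Minimal DFA: 5 states


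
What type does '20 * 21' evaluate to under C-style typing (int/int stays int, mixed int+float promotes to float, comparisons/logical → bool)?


Operand types: int * int
Rule: mixed int/float promotes to float; int/int stays int
Result type: int


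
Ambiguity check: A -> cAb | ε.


balanced c^n…b^n: each string has a unique parse
Unambiguous


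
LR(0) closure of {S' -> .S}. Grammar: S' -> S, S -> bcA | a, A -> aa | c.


Start: S' -> .S
For each item with dot before a nonterminal B, add B -> .γ for every B-production
Closure: [S' -> .S, S -> .bcA, S -> .a]


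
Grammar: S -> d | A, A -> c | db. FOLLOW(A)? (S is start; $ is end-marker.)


$ ∈ FOLLOW(S). For each A -> αBβ: add FIRST(β)\{ε} to FOLLOW(B); if β nullable, add FOLLOW(A).
FOLLOW(A) = {$}


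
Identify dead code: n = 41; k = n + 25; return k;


n is read by k's definition; k is returned
No dead code


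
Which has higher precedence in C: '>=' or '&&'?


'>=' is relational (level 7); '&&' is logical AND (level 2)
Higher level binds tighter
'>=' has higher precedence than '&&'


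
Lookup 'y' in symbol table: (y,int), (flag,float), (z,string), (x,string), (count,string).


Lookup 'y' → type int


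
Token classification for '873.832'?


Pattern: digits with a decimal point
Type: FLOAT_LITERAL


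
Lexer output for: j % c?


Scan left to right, longest-match per lexeme
Tokens: ID(j), OP(%), ID(c)


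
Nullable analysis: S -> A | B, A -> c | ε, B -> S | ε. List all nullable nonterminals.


A nonterminal is nullable iff some alternative derives ε (directly, or every symbol in it is nullable)
Nullable: {A, B, S}


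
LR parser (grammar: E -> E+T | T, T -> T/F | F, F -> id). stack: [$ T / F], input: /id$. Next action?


handle 'T/F' on top
Action: reduce (T -> T/F)


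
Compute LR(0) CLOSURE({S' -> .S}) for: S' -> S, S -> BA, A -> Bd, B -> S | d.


Start: S' -> .S
For each item with dot before a nonterminal B, add B -> .γ for every B-production
Closure: [S' -> .S, S -> .BA, B -> .S, B -> .d]


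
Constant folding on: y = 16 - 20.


16 - 20 = -4 at compile time
Optimized: y = -4


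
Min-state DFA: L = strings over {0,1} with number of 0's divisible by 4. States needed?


Track (count of 0) mod 4: states 0..3, accept at 0
Minimal DFA: 4 states


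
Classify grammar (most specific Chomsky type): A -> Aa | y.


Left-linear: every RHS is a terminal or one nonterminal followed by a terminal
Classification: Type 3 (Regular)


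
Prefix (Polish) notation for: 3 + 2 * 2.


'*' binds tighter: tree is (+ 3 (* 2 2))
Prefix: + 3 * 2 2


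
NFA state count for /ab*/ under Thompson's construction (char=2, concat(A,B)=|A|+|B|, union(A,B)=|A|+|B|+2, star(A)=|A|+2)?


Syntax tree has 2 char leaf(s), 0 union(s), 1 star(s)
chars contribute 2×2 = 4; each union adds +2; each star adds +2
Total: 4 + 0 + 2 = 6 states


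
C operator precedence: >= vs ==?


'>=' is relational (level 7); '==' is equality (level 6)
Higher level binds tighter
'>=' has higher precedence than '=='


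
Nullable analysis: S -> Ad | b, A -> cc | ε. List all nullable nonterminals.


A nonterminal is nullable iff some alternative derives ε (directly, or every symbol in it is nullable)
Nullable: {A}


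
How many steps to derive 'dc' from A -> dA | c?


Derivation: A => dA => dc
Steps: 2


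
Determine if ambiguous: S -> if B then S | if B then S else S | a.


dangling else: 'if B then if B then a else a' parses two ways
Ambiguous


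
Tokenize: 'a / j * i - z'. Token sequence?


Scan left to right, longest-match per lexeme
Tokens: ID(a), OP(/), ID(j), OP(*), ID(i), OP(-), ID(z)


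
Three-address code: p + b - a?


Break into single-operator statements:
t1 = p + b
t2 = t1 - a


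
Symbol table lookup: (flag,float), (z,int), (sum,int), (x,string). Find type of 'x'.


Lookup 'x' → type string


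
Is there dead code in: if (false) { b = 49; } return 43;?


condition is constant false, so the whole block is unreachable
Dead: 'if (false) { b = 49; }'


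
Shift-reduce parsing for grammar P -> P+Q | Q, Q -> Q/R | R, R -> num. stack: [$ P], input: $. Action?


start symbol P on stack, input exhausted
Action: accept


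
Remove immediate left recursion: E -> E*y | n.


Left-recursive alternatives: E*y; non-recursive: n
Introduce E': E -> nE', E' -> *yE' | ε


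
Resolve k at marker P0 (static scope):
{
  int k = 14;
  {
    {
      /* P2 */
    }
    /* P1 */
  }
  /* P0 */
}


k declared in the same block as P0
k = 14


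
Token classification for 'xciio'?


Pattern: letter/underscore followed by alphanumerics, not a keyword
Type: IDENTIFIER


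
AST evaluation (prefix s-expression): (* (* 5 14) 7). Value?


Evaluate inner: (* 5 14) = 70
Evaluate root: (* 70 7) = 490
Result: 490


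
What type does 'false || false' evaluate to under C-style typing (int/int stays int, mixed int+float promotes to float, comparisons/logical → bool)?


Operand types: bool || bool
Rule: logical operators take bool operands and yield bool
Result type: bool


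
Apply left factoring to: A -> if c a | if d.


Common prefix: 'if'
Factored: A -> if A', A' -> c a | d


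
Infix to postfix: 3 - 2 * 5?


* has higher precedence, evaluate 2*5 first
Postfix: 3 2 5 * -


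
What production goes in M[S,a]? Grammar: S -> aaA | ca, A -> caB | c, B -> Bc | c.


For [S, a]: 'a' ∈ FIRST(aaA)
Entry: S -> aaA


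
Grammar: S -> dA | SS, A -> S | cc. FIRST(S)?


Per alternative of S: FIRST(dA) = {d}; FIRST(SS) = {d}
FIRST(S) = {d}


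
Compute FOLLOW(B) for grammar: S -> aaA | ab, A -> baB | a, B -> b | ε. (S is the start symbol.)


$ ∈ FOLLOW(S). For each A -> αBβ: add FIRST(β)\{ε} to FOLLOW(B); if β nullable, add FOLLOW(A).
FOLLOW(B) = {$}


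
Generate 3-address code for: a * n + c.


Break into single-operator statements:
t1 = a * n
t2 = t1 + c


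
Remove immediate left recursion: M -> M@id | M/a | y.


Left-recursive alternatives: M@id, M/a; non-recursive: y
Introduce M': M -> yM', M' -> @idM' | /aM' | ε


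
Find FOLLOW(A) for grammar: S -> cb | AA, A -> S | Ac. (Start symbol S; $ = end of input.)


$ ∈ FOLLOW(S). For each A -> αBβ: add FIRST(β)\{ε} to FOLLOW(B); if β nullable, add FOLLOW(A).
FOLLOW(A) = {$, c}


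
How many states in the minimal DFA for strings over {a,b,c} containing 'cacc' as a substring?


KMP-style automaton: 4 progress states + 1 absorbing accept = 5
Minimal DFA: 5 states


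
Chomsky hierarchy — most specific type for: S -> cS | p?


Right-linear: every RHS is a terminal or a terminal followed by one nonterminal
Classification: Type 3 (Regular)


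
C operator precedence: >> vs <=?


'>>' is shift (level 8); '<=' is relational (level 7)
Higher level binds tighter
'>>' has higher precedence than '<='


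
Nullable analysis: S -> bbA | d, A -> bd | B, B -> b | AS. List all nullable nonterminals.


A nonterminal is nullable iff some alternative derives ε (directly, or every symbol in it is nullable)
Nullable: {}


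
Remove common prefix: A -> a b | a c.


Common prefix: 'a'
Factored: A -> a A', A' -> b | c


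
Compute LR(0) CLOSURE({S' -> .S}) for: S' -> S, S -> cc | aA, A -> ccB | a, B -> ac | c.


Start: S' -> .S
For each item with dot before a nonterminal B, add B -> .γ for every B-production
Closure: [S' -> .S, S -> .cc, S -> .aA]


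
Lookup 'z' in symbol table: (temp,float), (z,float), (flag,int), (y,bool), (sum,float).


Lookup 'z' → type float


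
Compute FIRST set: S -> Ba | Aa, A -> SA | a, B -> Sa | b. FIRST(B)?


Per alternative of B: FIRST(Sa) = {a, b}; FIRST(b) = {b}
FIRST(B) = {a, b}


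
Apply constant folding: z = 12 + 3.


12 + 3 = 15 at compile time
Optimized: z = 15


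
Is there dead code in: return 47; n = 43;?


statement follows a return and is unreachable
Dead: 'n = 43'


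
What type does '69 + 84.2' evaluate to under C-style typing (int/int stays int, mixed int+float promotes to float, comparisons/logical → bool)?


Operand types: int + float
Rule: mixed int/float promotes to float; int/int stays int
Result type: float


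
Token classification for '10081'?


Pattern: digits only
Type: INTEGER_LITERAL


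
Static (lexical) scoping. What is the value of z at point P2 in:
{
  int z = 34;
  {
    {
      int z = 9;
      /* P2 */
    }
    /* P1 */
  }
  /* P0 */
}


z declared in the same block as P2
z = 9


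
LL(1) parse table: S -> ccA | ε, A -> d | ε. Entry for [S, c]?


For [S, c]: 'c' ∈ FIRST(ccA)
Entry: S -> ccA


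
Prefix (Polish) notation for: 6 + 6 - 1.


left-to-right (same/higher precedence on left): tree is (- (+ 6 6) 1)
Prefix: - + 6 6 1


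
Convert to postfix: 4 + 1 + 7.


Left to right (same or higher precedence on left)
Postfix: 4 1 + 7 +


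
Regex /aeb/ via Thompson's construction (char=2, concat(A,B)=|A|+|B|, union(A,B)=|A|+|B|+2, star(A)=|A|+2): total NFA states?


Syntax tree has 3 char leaf(s), 0 union(s), 0 star(s)
chars contribute 3×2 = 6; each union adds +2; each star adds +2
Total: 6 + 0 + 0 = 6 states
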